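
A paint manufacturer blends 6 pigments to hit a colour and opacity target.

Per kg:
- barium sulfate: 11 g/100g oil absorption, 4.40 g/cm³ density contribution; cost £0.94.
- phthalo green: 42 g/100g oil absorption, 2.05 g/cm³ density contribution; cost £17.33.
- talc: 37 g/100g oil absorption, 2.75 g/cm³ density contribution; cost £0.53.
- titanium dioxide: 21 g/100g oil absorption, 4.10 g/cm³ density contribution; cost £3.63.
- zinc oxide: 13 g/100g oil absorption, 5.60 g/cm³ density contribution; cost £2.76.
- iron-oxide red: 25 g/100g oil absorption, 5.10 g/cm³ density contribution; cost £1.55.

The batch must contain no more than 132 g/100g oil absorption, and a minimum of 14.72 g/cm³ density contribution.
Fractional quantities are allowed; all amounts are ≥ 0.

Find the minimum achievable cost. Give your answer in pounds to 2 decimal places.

£2.96

Let x1 = kg of barium sulfate, x2 = kg of phthalo green, x3 = kg of talc, x4 = kg of titanium dioxide, x5 = kg of zinc oxide, x6 = kg of iron-oxide red.
Minimise 0.94x1 + 17.33x2 + 0.53x3 + 3.63x4 + 2.76x5 + 1.55x6 s.t.:
  11x1 + 42x2 + 37x3 + 21x4 + 13x5 + 25x6 ≤ 132   (oil absorption)
  4.4x1 + 2.05x2 + 2.75x3 + 4.1x4 + 5.6x5 + 5.1x6 ≥ 14.72   (density contribution)
  x1, x2, x3, x4, x5, x6 ≥ 0.
The minimum-cost mix takes nothing from phthalo green, titanium dioxide, zinc oxide, iron-oxide red — only barium sulfate, talc. The oil absorption and density contribution requirements are met with equality.
That vertex is x1 = 1.37, x3 = 3.16.
Total cost: 0.94·1.37 + 0.53·3.16 = 2.9626.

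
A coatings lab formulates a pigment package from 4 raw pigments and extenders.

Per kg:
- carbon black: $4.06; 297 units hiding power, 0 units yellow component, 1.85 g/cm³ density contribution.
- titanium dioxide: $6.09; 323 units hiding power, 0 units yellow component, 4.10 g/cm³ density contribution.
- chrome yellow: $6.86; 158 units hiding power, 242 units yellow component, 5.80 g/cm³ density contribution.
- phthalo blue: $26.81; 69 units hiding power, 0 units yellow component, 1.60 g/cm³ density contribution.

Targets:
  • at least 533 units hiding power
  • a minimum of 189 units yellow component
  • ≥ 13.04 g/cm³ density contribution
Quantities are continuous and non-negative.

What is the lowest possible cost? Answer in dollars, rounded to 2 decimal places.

Treat it as an LP. Let x1 = kg of carbon black, x2 = kg of titanium dioxide, x3 = kg of chrome yellow, x4 = kg of phthalo blue.
min 4.06x1 + 6.09x2 + 6.86x3 + 26.81x4 subject to:
  297x1 + 323x2 + 158x3 + 69x4 ≥ 533   (hiding power)
  242x3 ≥ 189   (yellow component)
  1.85x1 + 4.1x2 + 5.8x3 + 1.6x4 ≥ 13.04   (density contribution)
  x1, x2, x3, x4 ≥ 0.
The optimal basis is {titanium dioxide, chrome yellow}; carbon black, phthalo blue drop out. Binding constraints: hiding power and density contribution.
So titanium dioxide = 0.8413 kg, chrome yellow = 1.654 kg.
Objective = 6.09·0.8413 + 6.86·1.654 = 16.4700.

$16.47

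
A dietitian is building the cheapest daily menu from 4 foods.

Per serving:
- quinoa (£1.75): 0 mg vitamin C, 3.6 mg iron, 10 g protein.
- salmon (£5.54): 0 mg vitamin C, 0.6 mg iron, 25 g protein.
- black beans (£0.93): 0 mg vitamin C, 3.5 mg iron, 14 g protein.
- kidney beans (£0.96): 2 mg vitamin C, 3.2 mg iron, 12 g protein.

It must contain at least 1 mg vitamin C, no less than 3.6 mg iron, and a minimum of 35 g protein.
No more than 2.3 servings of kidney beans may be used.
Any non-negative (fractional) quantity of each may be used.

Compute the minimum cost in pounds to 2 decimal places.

This is a linear program. Let x1 = servings of quinoa, x2 = servings of salmon, x3 = servings of black beans, x4 = servings of kidney beans.
Minimize 1.75x1 + 5.54x2 + 0.93x3 + 0.96x4 with:
  2x4 ≥ 1   (vitamin C)
  3.6x1 + 0.6x2 + 3.5x3 + 3.2x4 ≥ 3.6   (iron)
  10x1 + 25x2 + 14x3 + 12x4 ≥ 35   (protein)
  x4 ≤ 2.3
  x1, x2, x3, x4 ≥ 0.
The minimum-cost mix takes nothing from quinoa, salmon — only black beans, kidney beans. Binding constraints: vitamin C and protein.
So black beans = 2.071 servings, kidney beans = 0.5 servings.
Total cost: 0.93·2.071 + 0.96·0.5 = 2.4060.

£2.41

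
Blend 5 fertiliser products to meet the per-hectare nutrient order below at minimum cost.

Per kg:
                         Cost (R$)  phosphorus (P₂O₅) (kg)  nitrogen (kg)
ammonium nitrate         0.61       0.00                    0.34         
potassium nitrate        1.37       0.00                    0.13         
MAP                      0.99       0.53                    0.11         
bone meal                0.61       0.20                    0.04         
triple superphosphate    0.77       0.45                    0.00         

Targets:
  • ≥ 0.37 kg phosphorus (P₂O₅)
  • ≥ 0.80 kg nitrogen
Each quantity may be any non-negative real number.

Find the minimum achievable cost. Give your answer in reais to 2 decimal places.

R$1.99

Treat it as an LP. Let x1 = kg of ammonium nitrate, x2 = kg of potassium nitrate, x3 = kg of MAP, x4 = kg of bone meal, x5 = kg of triple superphosphate.
Minimize 0.61x1 + 1.37x2 + 0.99x3 + 0.61x4 + 0.77x5 with:
  0.53x3 + 0.2x4 + 0.45x5 ≥ 0.37   (phosphorus (P₂O₅))
  0.34x1 + 0.13x2 + 0.11x3 + 0.04x4 ≥ 0.8   (nitrogen)
  x1, x2, x3, x4, x5 ≥ 0.
At the optimum only ammonium nitrate, MAP are positive (potassium nitrate, bone meal, triple superphosphate = 0). There the phosphorus (P₂O₅) and nitrogen constraints are tight.
Optimal quantities: ammonium nitrate = 2.127 kg, MAP = 0.6981 kg.
Hence cost = 0.61·2.127 + 0.99·0.6981 = R$1.9886.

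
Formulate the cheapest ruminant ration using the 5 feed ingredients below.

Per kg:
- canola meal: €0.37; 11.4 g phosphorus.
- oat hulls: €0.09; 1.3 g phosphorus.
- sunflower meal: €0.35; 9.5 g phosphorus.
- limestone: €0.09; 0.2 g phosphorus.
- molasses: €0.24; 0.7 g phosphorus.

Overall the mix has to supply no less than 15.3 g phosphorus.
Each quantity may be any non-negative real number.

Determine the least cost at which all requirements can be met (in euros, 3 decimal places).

This is a linear program. Let x1 = kg of canola meal, x2 = kg of oat hulls, x3 = kg of sunflower meal, x4 = kg of limestone, x5 = kg of molasses.
Minimize 0.37x1 + 0.09x2 + 0.35x3 + 0.09x4 + 0.24x5 with:
  11.4x1 + 1.3x2 + 9.5x3 + 0.2x4 + 0.7x5 ≥ 15.3   (phosphorus)
  x1, x2, x3, x4, x5 ≥ 0.
The minimum-cost mix takes nothing from oat hulls, sunflower meal, limestone, molasses — only canola meal. The phosphorus requirement is met with equality.
So canola meal = 1.342 kg.
Hence cost = 0.37·1.342 = €0.49654.

€0.497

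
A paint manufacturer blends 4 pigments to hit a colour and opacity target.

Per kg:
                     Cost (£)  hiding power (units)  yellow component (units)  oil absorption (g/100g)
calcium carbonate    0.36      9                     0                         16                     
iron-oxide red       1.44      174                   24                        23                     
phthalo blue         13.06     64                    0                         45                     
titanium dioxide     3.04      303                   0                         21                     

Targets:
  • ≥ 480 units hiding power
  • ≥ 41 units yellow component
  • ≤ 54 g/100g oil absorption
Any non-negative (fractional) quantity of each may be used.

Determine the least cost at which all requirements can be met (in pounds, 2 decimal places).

This is a linear program. Let x1 = kg of calcium carbonate, x2 = kg of iron-oxide red, x3 = kg of phthalo blue, x4 = kg of titanium dioxide.
Minimise 0.36x1 + 1.44x2 + 13.06x3 + 3.04x4 s.t.:
  9x1 + 174x2 + 64x3 + 303x4 ≥ 480   (hiding power)
  24x2 ≥ 41   (yellow component)
  16x1 + 23x2 + 45x3 + 21x4 ≤ 54   (oil absorption)
  x1, x2, x3, x4 ≥ 0.
At the optimum only iron-oxide red, titanium dioxide are positive (calcium carbonate, phthalo blue = 0). The hiding power and oil absorption requirements are met with equality.
That vertex is x2 = 1.895, x4 = 0.4959.
Objective = 1.44·1.895 + 3.04·0.4959 = 4.2363.

£4.24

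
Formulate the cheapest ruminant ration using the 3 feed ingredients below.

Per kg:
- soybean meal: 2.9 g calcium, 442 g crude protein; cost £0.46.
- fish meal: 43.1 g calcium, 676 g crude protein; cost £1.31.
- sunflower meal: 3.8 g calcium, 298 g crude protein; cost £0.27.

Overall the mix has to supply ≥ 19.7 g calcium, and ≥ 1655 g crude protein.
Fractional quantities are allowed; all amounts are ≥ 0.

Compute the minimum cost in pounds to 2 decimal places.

Let x1 = kg of soybean meal, x2 = kg of fish meal, x3 = kg of sunflower meal.
Minimize 0.46x1 + 1.31x2 + 0.27x3 subject to:
  2.9x1 + 43.1x2 + 3.8x3 ≥ 19.7   (calcium)
  442x1 + 676x2 + 298x3 ≥ 1655   (crude protein)
  x1, x2, x3 ≥ 0.
The optimal basis is {sunflower meal}; soybean meal, fish meal drop out. Binding constraint: crude protein.
Optimal quantities: sunflower meal = 5.554 kg.
Objective = 0.27·5.554 = 1.4996.

£1.50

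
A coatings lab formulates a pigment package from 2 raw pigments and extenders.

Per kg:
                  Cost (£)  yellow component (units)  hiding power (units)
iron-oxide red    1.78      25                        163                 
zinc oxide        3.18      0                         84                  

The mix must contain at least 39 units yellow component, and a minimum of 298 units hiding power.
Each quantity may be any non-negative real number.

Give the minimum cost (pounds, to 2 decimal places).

Let x1 = kg of iron-oxide red, x2 = kg of zinc oxide.
min 1.78x1 + 3.18x2 with:
  25x1 ≥ 39   (yellow component)
  163x1 + 84x2 ≥ 298   (hiding power)
  x1, x2 ≥ 0.
The optimal basis is {iron-oxide red}; zinc oxide drops out. Binding constraint: hiding power.
That vertex is x1 = 1.828.
Total cost: 1.78·1.828 = 3.2538.

£3.25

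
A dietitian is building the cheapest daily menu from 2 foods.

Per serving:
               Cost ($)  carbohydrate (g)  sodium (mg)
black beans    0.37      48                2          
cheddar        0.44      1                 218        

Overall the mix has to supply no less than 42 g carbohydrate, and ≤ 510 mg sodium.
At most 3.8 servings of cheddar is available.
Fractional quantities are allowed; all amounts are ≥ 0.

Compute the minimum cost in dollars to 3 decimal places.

$0.324

This is a linear program. Let x1 = servings of black beans, x2 = servings of cheddar.
min 0.37x1 + 0.44x2 subject to:
  48x1 + 1x2 ≥ 42   (carbohydrate)
  2x1 + 218x2 ≤ 510   (sodium)
  x2 ≤ 3.8
  x1, x2 ≥ 0.
The minimum-cost mix takes nothing from cheddar — only black beans. Binding constraint: carbohydrate.
Solving gives x1 = 0.875.
Cost = 0.37·0.875 = 0.32375.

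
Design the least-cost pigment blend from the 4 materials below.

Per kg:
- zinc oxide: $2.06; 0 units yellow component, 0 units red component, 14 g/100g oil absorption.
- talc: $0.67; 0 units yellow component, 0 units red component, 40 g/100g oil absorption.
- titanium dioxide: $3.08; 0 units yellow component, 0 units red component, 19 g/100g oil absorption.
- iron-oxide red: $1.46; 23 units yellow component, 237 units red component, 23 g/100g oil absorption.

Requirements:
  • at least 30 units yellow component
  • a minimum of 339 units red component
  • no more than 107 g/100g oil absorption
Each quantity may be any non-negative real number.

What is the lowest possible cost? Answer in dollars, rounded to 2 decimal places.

Let x1 = kg of zinc oxide, x2 = kg of talc, x3 = kg of titanium dioxide, x4 = kg of iron-oxide red.
Minimize 2.06x1 + 0.67x2 + 3.08x3 + 1.46x4 s.t.:
  23x4 ≥ 30   (yellow component)
  237x4 ≥ 339   (red component)
  14x1 + 40x2 + 19x3 + 23x4 ≤ 107   (oil absorption)
  x1, x2, x3, x4 ≥ 0.
The optimal basis is {iron-oxide red}; zinc oxide, talc, titanium dioxide drop out. The red component requirement is met with equality.
Solving gives x4 = 1.43.
Objective = 1.46·1.43 = 2.0878.

$2.09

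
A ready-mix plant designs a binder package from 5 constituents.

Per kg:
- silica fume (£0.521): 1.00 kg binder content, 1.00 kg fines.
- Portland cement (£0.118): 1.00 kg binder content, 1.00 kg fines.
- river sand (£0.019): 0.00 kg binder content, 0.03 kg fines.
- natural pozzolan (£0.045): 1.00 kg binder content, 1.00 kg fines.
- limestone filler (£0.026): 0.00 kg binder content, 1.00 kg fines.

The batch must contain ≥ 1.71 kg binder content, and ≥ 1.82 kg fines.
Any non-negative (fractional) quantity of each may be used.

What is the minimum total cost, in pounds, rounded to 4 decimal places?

£0.0798

Let x1 = kg of silica fume, x2 = kg of Portland cement, x3 = kg of river sand, x4 = kg of natural pozzolan, x5 = kg of limestone filler.
Minimize 0.521x1 + 0.118x2 + 0.019x3 + 0.045x4 + 0.026x5 s.t.:
  1x1 + 1x2 + 1x4 ≥ 1.71   (binder content)
  1x1 + 1x2 + 0.03x3 + 1x4 + 1x5 ≥ 1.82   (fines)
  x1, x2, x3, x4, x5 ≥ 0.
The optimal basis is {natural pozzolan, limestone filler}; silica fume, Portland cement, river sand drop out. The binder content and fines requirements are met with equality.
Optimal quantities: natural pozzolan = 1.71 kg, limestone filler = 0.11 kg.
Total cost: 0.045·1.71 + 0.026·0.11 = 0.079810.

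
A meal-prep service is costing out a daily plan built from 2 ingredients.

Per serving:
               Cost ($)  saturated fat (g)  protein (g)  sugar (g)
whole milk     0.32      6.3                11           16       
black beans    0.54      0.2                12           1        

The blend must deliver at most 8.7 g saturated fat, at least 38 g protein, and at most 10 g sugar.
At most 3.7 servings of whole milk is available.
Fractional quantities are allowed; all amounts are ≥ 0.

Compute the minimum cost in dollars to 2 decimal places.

Set it up as a linear program. Let x1 = servings of whole milk, x2 = servings of black beans.
Minimize 0.32x1 + 0.54x2 s.t.:
  6.3x1 + 0.2x2 ≤ 8.7   (saturated fat)
  11x1 + 12x2 ≥ 38   (protein)
  16x1 + 1x2 ≤ 10   (sugar)
  x1 ≤ 3.7
  x1, x2 ≥ 0.
Both inputs are positive at the optimum. The protein and sugar requirements are met with equality.
Solving gives x1 = 0.453, x2 = 2.751.
Hence cost = 0.32·0.453 + 0.54·2.751 = $1.6305.

$1.63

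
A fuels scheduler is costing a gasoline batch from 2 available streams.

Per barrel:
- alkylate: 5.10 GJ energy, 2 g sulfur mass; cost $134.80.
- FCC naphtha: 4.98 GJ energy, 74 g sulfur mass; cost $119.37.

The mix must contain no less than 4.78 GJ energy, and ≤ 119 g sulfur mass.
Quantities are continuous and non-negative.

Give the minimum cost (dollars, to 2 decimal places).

$114.58

Set it up as a linear program. Let x1 = barrels of alkylate, x2 = barrels of FCC naphtha.
Minimize 134.8x1 + 119.37x2 with:
  5.1x1 + 4.98x2 ≥ 4.78   (energy)
  2x1 + 74x2 ≤ 119   (sulfur mass)
  x1, x2 ≥ 0.
The cheapest feasible vertex uses only FCC naphtha; alkylate is not used. Binding constraint: energy.
Optimal quantities: FCC naphtha = 0.95984 barrels.
Hence cost = 119.37·0.95984 = $114.5761.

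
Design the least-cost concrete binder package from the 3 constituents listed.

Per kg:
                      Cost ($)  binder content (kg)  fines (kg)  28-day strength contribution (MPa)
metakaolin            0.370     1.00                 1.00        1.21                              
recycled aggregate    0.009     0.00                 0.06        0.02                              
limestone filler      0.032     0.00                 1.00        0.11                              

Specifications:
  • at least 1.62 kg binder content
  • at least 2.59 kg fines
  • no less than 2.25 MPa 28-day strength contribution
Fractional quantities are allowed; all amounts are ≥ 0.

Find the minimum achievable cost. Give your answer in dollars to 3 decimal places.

$0.684

Let x1 = kg of metakaolin, x2 = kg of recycled aggregate, x3 = kg of limestone filler.
Minimize 0.37x1 + 0.009x2 + 0.032x3 s.t.:
  1x1 ≥ 1.62   (binder content)
  1x1 + 0.06x2 + 1x3 ≥ 2.59   (fines)
  1.21x1 + 0.02x2 + 0.11x3 ≥ 2.25   (28-day strength contribution)
  x1, x2, x3 ≥ 0.
At the optimum only metakaolin, limestone filler are positive (recycled aggregate = 0). There the binder content and 28-day strength contribution constraints are tight.
Optimal quantities: metakaolin = 1.62 kg, limestone filler = 2.635 kg.
Objective = 0.37·1.62 + 0.032·2.635 = 0.68372.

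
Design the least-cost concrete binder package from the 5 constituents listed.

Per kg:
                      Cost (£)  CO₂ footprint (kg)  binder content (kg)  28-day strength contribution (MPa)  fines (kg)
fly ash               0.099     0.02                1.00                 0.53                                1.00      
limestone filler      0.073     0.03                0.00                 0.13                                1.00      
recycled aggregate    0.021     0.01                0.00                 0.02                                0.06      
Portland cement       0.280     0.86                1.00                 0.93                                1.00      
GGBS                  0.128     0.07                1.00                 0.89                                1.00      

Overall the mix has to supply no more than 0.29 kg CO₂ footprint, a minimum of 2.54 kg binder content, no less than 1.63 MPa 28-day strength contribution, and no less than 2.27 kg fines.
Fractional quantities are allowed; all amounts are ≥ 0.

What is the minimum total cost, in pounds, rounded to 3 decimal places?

Treat it as an LP. Let x1 = kg of fly ash, x2 = kg of limestone filler, x3 = kg of recycled aggregate, x4 = kg of Portland cement, x5 = kg of GGBS.
Minimise 0.099x1 + 0.073x2 + 0.021x3 + 0.28x4 + 0.128x5 subject to:
  0.02x1 + 0.03x2 + 0.01x3 + 0.86x4 + 0.07x5 ≤ 0.29   (CO₂ footprint)
  1x1 + 1x4 + 1x5 ≥ 2.54   (binder content)
  0.53x1 + 0.13x2 + 0.02x3 + 0.93x4 + 0.89x5 ≥ 1.63   (28-day strength contribution)
  1x1 + 1x2 + 0.06x3 + 1x4 + 1x5 ≥ 2.27   (fines)
  x1, x2, x3, x4, x5 ≥ 0.
At the optimum only fly ash, GGBS are positive (limestone filler, recycled aggregate, Portland cement = 0). The binder content and 28-day strength contribution requirements are met with equality.
Solving gives x1 = 1.752, x5 = 0.7883.
Total cost: 0.099·1.752 + 0.128·0.7883 = 0.27435.

£0.274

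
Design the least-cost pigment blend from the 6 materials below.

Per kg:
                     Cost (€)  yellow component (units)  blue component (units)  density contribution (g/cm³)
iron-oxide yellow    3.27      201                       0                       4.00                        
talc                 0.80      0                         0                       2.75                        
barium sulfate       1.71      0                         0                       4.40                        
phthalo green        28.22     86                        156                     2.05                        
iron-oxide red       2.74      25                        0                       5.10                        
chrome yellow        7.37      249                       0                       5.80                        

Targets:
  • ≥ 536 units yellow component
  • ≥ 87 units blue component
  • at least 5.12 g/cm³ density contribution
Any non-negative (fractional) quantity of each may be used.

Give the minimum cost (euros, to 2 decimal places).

This is a linear program. Let x1 = kg of iron-oxide yellow, x2 = kg of talc, x3 = kg of barium sulfate, x4 = kg of phthalo green, x5 = kg of iron-oxide red, x6 = kg of chrome yellow.
min 3.27x1 + 0.8x2 + 1.71x3 + 28.22x4 + 2.74x5 + 7.37x6 with:
  201x1 + 86x4 + 25x5 + 249x6 ≥ 536   (yellow component)
  156x4 ≥ 87   (blue component)
  4x1 + 2.75x2 + 4.4x3 + 2.05x4 + 5.1x5 + 5.8x6 ≥ 5.12   (density contribution)
  x1, x2, x3, x4, x5, x6 ≥ 0.
The cheapest feasible vertex uses only iron-oxide yellow, phthalo green; talc, barium sulfate, iron-oxide red, chrome yellow are not used. Binding constraints: yellow component and blue component.
Solving gives x1 = 2.428, x4 = 0.5577.
Cost = 3.27·2.428 + 28.22·0.5577 = 23.6779.

€23.68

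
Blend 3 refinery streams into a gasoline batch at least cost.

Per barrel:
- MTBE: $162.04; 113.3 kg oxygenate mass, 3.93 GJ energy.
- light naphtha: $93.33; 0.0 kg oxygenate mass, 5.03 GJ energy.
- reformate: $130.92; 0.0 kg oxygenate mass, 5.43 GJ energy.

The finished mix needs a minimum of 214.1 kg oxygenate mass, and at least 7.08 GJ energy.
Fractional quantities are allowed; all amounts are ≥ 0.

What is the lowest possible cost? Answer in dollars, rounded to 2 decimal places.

Let x1 = barrels of MTBE, x2 = barrels of light naphtha, x3 = barrels of reformate.
min 162.04x1 + 93.33x2 + 130.92x3 s.t.:
  113.3x1 ≥ 214.1   (oxygenate mass)
  3.93x1 + 5.03x2 + 5.43x3 ≥ 7.08   (energy)
  x1, x2, x3 ≥ 0.
The optimal basis is {MTBE}; light naphtha, reformate drop out. The oxygenate mass requirement is met with equality.
Optimal quantities: MTBE = 1.88967 barrels.
Total cost: 162.04·1.88967 = 306.2021.

$306.20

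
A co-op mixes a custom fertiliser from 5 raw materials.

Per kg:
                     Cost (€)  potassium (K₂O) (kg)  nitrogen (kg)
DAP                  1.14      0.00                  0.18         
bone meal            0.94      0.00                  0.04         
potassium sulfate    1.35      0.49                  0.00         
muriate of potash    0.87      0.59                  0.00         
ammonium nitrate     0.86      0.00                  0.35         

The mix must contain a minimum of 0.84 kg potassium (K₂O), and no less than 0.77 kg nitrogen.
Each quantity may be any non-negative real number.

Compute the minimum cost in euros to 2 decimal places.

€3.13

This is a linear program. Let x1 = kg of DAP, x2 = kg of bone meal, x3 = kg of potassium sulfate, x4 = kg of muriate of potash, x5 = kg of ammonium nitrate.
Minimise 1.14x1 + 0.94x2 + 1.35x3 + 0.87x4 + 0.86x5 subject to:
  0.49x3 + 0.59x4 ≥ 0.84   (potassium (K₂O))
  0.18x1 + 0.04x2 + 0.35x5 ≥ 0.77   (nitrogen)
  x1, x2, x3, x4, x5 ≥ 0.
The minimum-cost mix takes nothing from DAP, bone meal, potassium sulfate — only muriate of potash, ammonium nitrate. There the potassium (K₂O) and nitrogen constraints are tight.
Solving gives x4 = 1.424, x5 = 2.2.
Objective = 0.87·1.424 + 0.86·2.2 = 3.1309.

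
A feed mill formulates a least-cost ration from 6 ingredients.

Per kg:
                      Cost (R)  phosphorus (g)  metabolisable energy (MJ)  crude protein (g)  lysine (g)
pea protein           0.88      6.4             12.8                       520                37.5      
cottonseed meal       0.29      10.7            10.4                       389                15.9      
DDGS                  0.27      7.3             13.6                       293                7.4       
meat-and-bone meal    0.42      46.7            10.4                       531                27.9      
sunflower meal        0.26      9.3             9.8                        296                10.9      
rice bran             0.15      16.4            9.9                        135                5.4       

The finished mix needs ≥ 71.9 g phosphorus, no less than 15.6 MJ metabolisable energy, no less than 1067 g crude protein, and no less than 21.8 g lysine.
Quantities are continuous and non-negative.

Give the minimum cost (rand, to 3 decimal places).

R0.827

Let x1 = kg of pea protein, x2 = kg of cottonseed meal, x3 = kg of DDGS, x4 = kg of meat-and-bone meal, x5 = kg of sunflower meal, x6 = kg of rice bran.
Minimize 0.88x1 + 0.29x2 + 0.27x3 + 0.42x4 + 0.26x5 + 0.15x6 s.t.:
  6.4x1 + 10.7x2 + 7.3x3 + 46.7x4 + 9.3x5 + 16.4x6 ≥ 71.9   (phosphorus)
  12.8x1 + 10.4x2 + 13.6x3 + 10.4x4 + 9.8x5 + 9.9x6 ≥ 15.6   (metabolisable energy)
  520x1 + 389x2 + 293x3 + 531x4 + 296x5 + 135x6 ≥ 1067   (crude protein)
  37.5x1 + 15.9x2 + 7.4x3 + 27.9x4 + 10.9x5 + 5.4x6 ≥ 21.8   (lysine)
  x1, x2, x3, x4, x5, x6 ≥ 0.
At the optimum only cottonseed meal, meat-and-bone meal are positive (pea protein, DDGS, sunflower meal, rice bran = 0). There the phosphorus and crude protein constraints are tight.
So cottonseed meal = 0.93315 kg, meat-and-bone meal = 1.3258 kg.
Hence cost = 0.29·0.93315 + 0.42·1.3258 = R0.82745.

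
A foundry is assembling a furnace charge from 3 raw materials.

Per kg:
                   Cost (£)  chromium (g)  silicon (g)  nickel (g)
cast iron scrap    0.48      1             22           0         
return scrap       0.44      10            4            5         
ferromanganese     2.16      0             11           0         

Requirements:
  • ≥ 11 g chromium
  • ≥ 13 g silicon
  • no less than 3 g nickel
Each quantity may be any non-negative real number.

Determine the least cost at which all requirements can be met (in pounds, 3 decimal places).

£0.658

Let x1 = kg of cast iron scrap, x2 = kg of return scrap, x3 = kg of ferromanganese.
min 0.48x1 + 0.44x2 + 2.16x3 s.t.:
  1x1 + 10x2 ≥ 11   (chromium)
  22x1 + 4x2 + 11x3 ≥ 13   (silicon)
  5x2 ≥ 3   (nickel)
  x1, x2, x3 ≥ 0.
At the optimum only cast iron scrap, return scrap are positive (ferromanganese = 0). There the chromium and silicon constraints are tight.
Optimal quantities: cast iron scrap = 0.39815 kg, return scrap = 1.0602 kg.
Objective = 0.48·0.39815 + 0.44·1.0602 = 0.65760.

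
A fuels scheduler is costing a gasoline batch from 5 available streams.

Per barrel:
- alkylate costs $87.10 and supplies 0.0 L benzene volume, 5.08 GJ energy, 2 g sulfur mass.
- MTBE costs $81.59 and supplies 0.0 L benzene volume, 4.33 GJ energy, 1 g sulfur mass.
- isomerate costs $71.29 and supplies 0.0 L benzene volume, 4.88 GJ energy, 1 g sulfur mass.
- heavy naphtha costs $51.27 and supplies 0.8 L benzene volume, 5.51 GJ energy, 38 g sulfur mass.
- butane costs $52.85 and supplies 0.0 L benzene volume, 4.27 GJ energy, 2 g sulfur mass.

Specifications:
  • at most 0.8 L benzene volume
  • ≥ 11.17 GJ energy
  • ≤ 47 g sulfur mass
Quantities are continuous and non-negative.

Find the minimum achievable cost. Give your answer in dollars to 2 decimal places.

$121.32

Let x1 = barrels of alkylate, x2 = barrels of MTBE, x3 = barrels of isomerate, x4 = barrels of heavy naphtha, x5 = barrels of butane.
Minimize 87.1x1 + 81.59x2 + 71.29x3 + 51.27x4 + 52.85x5 with:
  0.8x4 ≤ 0.8   (benzene volume)
  5.08x1 + 4.33x2 + 4.88x3 + 5.51x4 + 4.27x5 ≥ 11.17   (energy)
  2x1 + 1x2 + 1x3 + 38x4 + 2x5 ≤ 47   (sulfur mass)
  x1, x2, x3, x4, x5 ≥ 0.
The optimal basis is {heavy naphtha, butane}; alkylate, MTBE, isomerate drop out. There the benzene volume and energy constraints are tight.
That vertex is x4 = 1, x5 = 1.3255.
Total cost: 51.27·1 + 52.85·1.3255 = 121.3227.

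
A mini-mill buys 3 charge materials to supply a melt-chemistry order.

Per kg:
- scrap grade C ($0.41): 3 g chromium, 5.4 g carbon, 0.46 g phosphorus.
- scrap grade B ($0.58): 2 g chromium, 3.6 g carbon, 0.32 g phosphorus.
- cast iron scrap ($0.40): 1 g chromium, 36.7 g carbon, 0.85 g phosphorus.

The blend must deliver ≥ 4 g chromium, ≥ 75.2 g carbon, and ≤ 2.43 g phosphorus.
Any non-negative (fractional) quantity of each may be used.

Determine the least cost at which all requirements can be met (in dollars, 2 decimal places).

$1.06

Let x1 = kg of scrap grade C, x2 = kg of scrap grade B, x3 = kg of cast iron scrap.
Minimize 0.41x1 + 0.58x2 + 0.4x3 with:
  3x1 + 2x2 + 1x3 ≥ 4   (chromium)
  5.4x1 + 3.6x2 + 36.7x3 ≥ 75.2   (carbon)
  0.46x1 + 0.32x2 + 0.85x3 ≤ 2.43   (phosphorus)
  x1, x2, x3 ≥ 0.
The minimum-cost mix takes nothing from scrap grade B — only scrap grade C, cast iron scrap. There the chromium and carbon constraints are tight.
Optimal quantities: scrap grade C = 0.6839 kg, cast iron scrap = 1.948 kg.
Objective = 0.41·0.6839 + 0.4·1.948 = 1.0596.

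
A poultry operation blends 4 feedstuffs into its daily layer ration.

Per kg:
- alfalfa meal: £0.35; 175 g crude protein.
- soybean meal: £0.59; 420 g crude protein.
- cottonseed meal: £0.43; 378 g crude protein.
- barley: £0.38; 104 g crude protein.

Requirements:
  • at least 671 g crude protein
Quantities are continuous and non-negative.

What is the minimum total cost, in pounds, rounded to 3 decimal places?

£0.763

Let x1 = kg of alfalfa meal, x2 = kg of soybean meal, x3 = kg of cottonseed meal, x4 = kg of barley.
Minimise 0.35x1 + 0.59x2 + 0.43x3 + 0.38x4 s.t.:
  175x1 + 420x2 + 378x3 + 104x4 ≥ 671   (crude protein)
  x1, x2, x3, x4 ≥ 0.
The cheapest feasible vertex uses only cottonseed meal; alfalfa meal, soybean meal, barley are not used. There the crude protein constraint is tight.
Solving gives x3 = 1.775.
Objective = 0.43·1.775 = 0.76325.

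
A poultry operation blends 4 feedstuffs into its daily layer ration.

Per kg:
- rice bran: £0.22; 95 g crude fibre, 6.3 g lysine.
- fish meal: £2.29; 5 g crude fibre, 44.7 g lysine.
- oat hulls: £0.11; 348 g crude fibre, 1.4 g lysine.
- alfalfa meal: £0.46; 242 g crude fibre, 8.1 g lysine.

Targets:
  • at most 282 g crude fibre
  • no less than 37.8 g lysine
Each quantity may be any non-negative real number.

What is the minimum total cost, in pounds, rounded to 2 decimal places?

£1.63

Treat it as an LP. Let x1 = kg of rice bran, x2 = kg of fish meal, x3 = kg of oat hulls, x4 = kg of alfalfa meal.
Minimise 0.22x1 + 2.29x2 + 0.11x3 + 0.46x4 s.t.:
  95x1 + 5x2 + 348x3 + 242x4 ≤ 282   (crude fibre)
  6.3x1 + 44.7x2 + 1.4x3 + 8.1x4 ≥ 37.8   (lysine)
  x1, x2, x3, x4 ≥ 0.
The optimal basis is {rice bran, fish meal}; oat hulls, alfalfa meal drop out. The crude fibre and lysine requirements are met with equality.
So rice bran = 2.946 kg, fish meal = 0.4305 kg.
Objective = 0.22·2.946 + 2.29·0.4305 = 1.6340.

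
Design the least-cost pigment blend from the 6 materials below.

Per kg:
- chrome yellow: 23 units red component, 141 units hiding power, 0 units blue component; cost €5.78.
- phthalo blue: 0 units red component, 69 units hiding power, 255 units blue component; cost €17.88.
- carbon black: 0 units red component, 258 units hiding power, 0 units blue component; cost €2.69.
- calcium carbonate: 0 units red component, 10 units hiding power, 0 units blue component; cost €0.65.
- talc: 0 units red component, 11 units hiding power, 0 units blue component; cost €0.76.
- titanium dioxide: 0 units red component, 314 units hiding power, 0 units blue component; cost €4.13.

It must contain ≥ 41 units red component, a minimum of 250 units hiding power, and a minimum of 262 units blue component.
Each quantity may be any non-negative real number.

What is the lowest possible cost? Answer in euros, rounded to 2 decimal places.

This is a linear program. Let x1 = kg of chrome yellow, x2 = kg of phthalo blue, x3 = kg of carbon black, x4 = kg of calcium carbonate, x5 = kg of talc, x6 = kg of titanium dioxide.
min 5.78x1 + 17.88x2 + 2.69x3 + 0.65x4 + 0.76x5 + 4.13x6 subject to:
  23x1 ≥ 41   (red component)
  141x1 + 69x2 + 258x3 + 10x4 + 11x5 + 314x6 ≥ 250   (hiding power)
  255x2 ≥ 262   (blue component)
  x1, x2, x3, x4, x5, x6 ≥ 0.
The cheapest feasible vertex uses only chrome yellow, phthalo blue; carbon black, calcium carbonate, talc, titanium dioxide are not used. Binding constraints: red component and blue component.
So chrome yellow = 1.783 kg, phthalo blue = 1.027 kg.
Hence cost = 5.78·1.783 + 17.88·1.027 = €28.6685.

€28.67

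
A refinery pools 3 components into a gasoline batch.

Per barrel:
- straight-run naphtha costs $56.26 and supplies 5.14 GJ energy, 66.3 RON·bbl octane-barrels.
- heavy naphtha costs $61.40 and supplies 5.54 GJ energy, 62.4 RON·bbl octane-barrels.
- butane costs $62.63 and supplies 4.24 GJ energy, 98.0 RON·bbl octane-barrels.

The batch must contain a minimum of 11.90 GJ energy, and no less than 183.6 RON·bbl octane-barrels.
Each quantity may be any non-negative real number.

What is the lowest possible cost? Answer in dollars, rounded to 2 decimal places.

$141.53

Let x1 = barrels of straight-run naphtha, x2 = barrels of heavy naphtha, x3 = barrels of butane.
Minimize 56.26x1 + 61.4x2 + 62.63x3 subject to:
  5.14x1 + 5.54x2 + 4.24x3 ≥ 11.9   (energy)
  66.3x1 + 62.4x2 + 98x3 ≥ 183.6   (octane-barrels)
  x1, x2, x3 ≥ 0.
The minimum-cost mix takes nothing from heavy naphtha — only straight-run naphtha, butane. Binding constraints: energy and octane-barrels.
Solving gives x1 = 1.7418, x3 = 0.6951.
Hence cost = 56.26·1.7418 + 62.63·0.6951 = $141.5278.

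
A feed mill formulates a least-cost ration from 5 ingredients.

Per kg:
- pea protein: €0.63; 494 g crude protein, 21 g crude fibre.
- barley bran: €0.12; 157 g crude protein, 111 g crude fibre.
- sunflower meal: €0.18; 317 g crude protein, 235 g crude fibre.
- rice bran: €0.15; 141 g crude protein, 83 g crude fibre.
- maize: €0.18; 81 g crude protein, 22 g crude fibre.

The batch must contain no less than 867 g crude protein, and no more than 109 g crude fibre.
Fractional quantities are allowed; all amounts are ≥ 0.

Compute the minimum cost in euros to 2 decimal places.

Let x1 = kg of pea protein, x2 = kg of barley bran, x3 = kg of sunflower meal, x4 = kg of rice bran, x5 = kg of maize.
min 0.63x1 + 0.12x2 + 0.18x3 + 0.15x4 + 0.18x5 subject to:
  494x1 + 157x2 + 317x3 + 141x4 + 81x5 ≥ 867   (crude protein)
  21x1 + 111x2 + 235x3 + 83x4 + 22x5 ≤ 109   (crude fibre)
  x1, x2, x3, x4, x5 ≥ 0.
The cheapest feasible vertex uses only pea protein, sunflower meal; barley bran, rice bran, maize are not used. There the crude protein and crude fibre constraints are tight.
Optimal quantities: pea protein = 1.546 kg, sunflower meal = 0.3257 kg.
Hence cost = 0.63·1.546 + 0.18·0.3257 = €1.0326.

€1.03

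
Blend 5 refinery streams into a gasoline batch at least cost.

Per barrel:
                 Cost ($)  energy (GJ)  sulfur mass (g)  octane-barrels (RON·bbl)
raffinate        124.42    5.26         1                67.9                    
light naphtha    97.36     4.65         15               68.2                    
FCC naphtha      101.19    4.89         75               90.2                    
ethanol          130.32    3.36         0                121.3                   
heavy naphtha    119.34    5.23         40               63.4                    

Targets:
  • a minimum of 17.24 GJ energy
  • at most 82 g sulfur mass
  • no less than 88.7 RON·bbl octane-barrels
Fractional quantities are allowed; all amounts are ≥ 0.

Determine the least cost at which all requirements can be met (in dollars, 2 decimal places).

$360.43

This is a linear program. Let x1 = barrels of raffinate, x2 = barrels of light naphtha, x3 = barrels of FCC naphtha, x4 = barrels of ethanol, x5 = barrels of heavy naphtha.
min 124.42x1 + 97.36x2 + 101.19x3 + 130.32x4 + 119.34x5 with:
  5.26x1 + 4.65x2 + 4.89x3 + 3.36x4 + 5.23x5 ≥ 17.24   (energy)
  1x1 + 15x2 + 75x3 + 40x5 ≤ 82   (sulfur mass)
  67.9x1 + 68.2x2 + 90.2x3 + 121.3x4 + 63.4x5 ≥ 88.7   (octane-barrels)
  x1, x2, x3, x4, x5 ≥ 0.
The optimal basis is {light naphtha, FCC naphtha}; raffinate, ethanol, heavy naphtha drop out. There the energy and sulfur mass constraints are tight.
So light naphtha = 3.239 barrels, FCC naphtha = 0.4455 barrels.
Cost = 97.36·3.239 + 101.19·0.4455 = 360.4292.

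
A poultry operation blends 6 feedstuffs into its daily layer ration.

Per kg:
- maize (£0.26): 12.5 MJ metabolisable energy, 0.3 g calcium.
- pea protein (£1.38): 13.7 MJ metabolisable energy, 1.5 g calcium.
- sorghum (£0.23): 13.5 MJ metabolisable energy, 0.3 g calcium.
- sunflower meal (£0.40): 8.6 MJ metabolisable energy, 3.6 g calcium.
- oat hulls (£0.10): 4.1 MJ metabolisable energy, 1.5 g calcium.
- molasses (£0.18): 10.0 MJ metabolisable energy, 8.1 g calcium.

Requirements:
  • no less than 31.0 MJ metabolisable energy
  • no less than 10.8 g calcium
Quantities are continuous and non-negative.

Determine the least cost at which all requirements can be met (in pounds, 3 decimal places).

£0.541

Treat it as an LP. Let x1 = kg of maize, x2 = kg of pea protein, x3 = kg of sorghum, x4 = kg of sunflower meal, x5 = kg of oat hulls, x6 = kg of molasses.
Minimise 0.26x1 + 1.38x2 + 0.23x3 + 0.4x4 + 0.1x5 + 0.18x6 subject to:
  12.5x1 + 13.7x2 + 13.5x3 + 8.6x4 + 4.1x5 + 10x6 ≥ 31   (metabolisable energy)
  0.3x1 + 1.5x2 + 0.3x3 + 3.6x4 + 1.5x5 + 8.1x6 ≥ 10.8   (calcium)
  x1, x2, x3, x4, x5, x6 ≥ 0.
The minimum-cost mix takes nothing from maize, pea protein, sunflower meal, oat hulls — only sorghum, molasses. The metabolisable energy and calcium requirements are met with equality.
That vertex is x3 = 1.346, x6 = 1.283.
Cost = 0.23·1.346 + 0.18·1.283 = 0.54052.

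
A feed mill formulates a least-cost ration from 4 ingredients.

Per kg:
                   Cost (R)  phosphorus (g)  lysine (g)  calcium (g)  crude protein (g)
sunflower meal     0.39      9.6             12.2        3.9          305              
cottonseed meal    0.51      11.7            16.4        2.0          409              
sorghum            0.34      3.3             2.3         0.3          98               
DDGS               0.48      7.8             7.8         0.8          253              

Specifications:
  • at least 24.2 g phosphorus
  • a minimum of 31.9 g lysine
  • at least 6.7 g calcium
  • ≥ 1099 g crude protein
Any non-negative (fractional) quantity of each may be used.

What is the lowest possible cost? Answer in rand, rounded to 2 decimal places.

Let x1 = kg of sunflower meal, x2 = kg of cottonseed meal, x3 = kg of sorghum, x4 = kg of DDGS.
min 0.39x1 + 0.51x2 + 0.34x3 + 0.48x4 s.t.:
  9.6x1 + 11.7x2 + 3.3x3 + 7.8x4 ≥ 24.2   (phosphorus)
  12.2x1 + 16.4x2 + 2.3x3 + 7.8x4 ≥ 31.9   (lysine)
  3.9x1 + 2x2 + 0.3x3 + 0.8x4 ≥ 6.7   (calcium)
  305x1 + 409x2 + 98x3 + 253x4 ≥ 1099   (crude protein)
  x1, x2, x3, x4 ≥ 0.
The optimal basis is {sunflower meal, cottonseed meal}; sorghum, DDGS drop out. The calcium and crude protein requirements are met with equality.
That vertex is x1 = 0.5505, x2 = 2.277.
Cost = 0.39·0.5505 + 0.51·2.277 = 1.3760.

R1.38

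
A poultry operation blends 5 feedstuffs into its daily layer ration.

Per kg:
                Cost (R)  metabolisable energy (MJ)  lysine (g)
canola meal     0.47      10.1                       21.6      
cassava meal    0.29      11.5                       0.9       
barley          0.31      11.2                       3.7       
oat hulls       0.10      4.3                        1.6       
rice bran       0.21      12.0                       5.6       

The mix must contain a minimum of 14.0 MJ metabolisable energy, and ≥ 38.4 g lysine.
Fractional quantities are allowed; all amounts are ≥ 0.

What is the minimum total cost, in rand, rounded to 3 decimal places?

Treat it as an LP. Let x1 = kg of canola meal, x2 = kg of cassava meal, x3 = kg of barley, x4 = kg of oat hulls, x5 = kg of rice bran.
min 0.47x1 + 0.29x2 + 0.31x3 + 0.1x4 + 0.21x5 subject to:
  10.1x1 + 11.5x2 + 11.2x3 + 4.3x4 + 12x5 ≥ 14   (metabolisable energy)
  21.6x1 + 0.9x2 + 3.7x3 + 1.6x4 + 5.6x5 ≥ 38.4   (lysine)
  x1, x2, x3, x4, x5 ≥ 0.
At the optimum only canola meal is positive (cassava meal, barley, oat hulls, rice bran = 0). Binding constraint: lysine.
Solving gives x1 = 1.778.
Objective = 0.47·1.778 = 0.83566.

R0.836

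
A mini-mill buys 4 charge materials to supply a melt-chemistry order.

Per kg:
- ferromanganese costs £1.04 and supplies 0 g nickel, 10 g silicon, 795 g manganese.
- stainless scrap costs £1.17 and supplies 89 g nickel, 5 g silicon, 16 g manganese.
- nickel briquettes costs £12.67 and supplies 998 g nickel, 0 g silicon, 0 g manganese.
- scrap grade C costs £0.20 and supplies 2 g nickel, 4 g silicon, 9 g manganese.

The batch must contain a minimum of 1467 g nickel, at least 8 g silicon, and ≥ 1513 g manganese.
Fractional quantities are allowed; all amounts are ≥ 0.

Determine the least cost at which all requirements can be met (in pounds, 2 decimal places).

Treat it as an LP. Let x1 = kg of ferromanganese, x2 = kg of stainless scrap, x3 = kg of nickel briquettes, x4 = kg of scrap grade C.
Minimise 1.04x1 + 1.17x2 + 12.67x3 + 0.2x4 subject to:
  89x2 + 998x3 + 2x4 ≥ 1467   (nickel)
  10x1 + 5x2 + 4x4 ≥ 8   (silicon)
  795x1 + 16x2 + 9x4 ≥ 1513   (manganese)
  x1, x2, x3, x4 ≥ 0.
The cheapest feasible vertex uses only ferromanganese, nickel briquettes; stainless scrap, scrap grade C are not used. The nickel and manganese requirements are met with equality.
So ferromanganese = 1.903 kg, nickel briquettes = 1.47 kg.
Hence cost = 1.04·1.903 + 12.67·1.47 = £20.6040.

£20.60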